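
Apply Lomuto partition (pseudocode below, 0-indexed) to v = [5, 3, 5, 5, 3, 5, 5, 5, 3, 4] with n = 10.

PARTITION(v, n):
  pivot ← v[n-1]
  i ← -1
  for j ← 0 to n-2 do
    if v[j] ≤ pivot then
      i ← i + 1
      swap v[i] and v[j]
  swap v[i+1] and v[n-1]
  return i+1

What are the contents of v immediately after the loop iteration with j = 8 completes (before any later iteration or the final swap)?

pivot=4, i=-1
j=0: 5>4, skip
j=1: 3≤4, i=0, swap(0,1) ⇒ [3, 5, 5, 5, 3, 5, 5, 5, 3, 4]
j=2: 5>4, skip
j=3: 5>4, skip
j=4: 3≤4, i=1, swap(1,4) ⇒ [3, 3, 5, 5, 5, 5, 5, 5, 3, 4]
j=5: 5>4, skip
j=6: 5>4, skip
j=7: 5>4, skip
j=8: 3≤4, i=2, swap(2,8) ⇒ [3, 3, 3, 5, 5, 5, 5, 5, 5, 4]
(after j=8) v = [3, 3, 3, 5, 5, 5, 5, 5, 5, 4]

[3, 3, 3, 5, 5, 5, 5, 5, 5, 4]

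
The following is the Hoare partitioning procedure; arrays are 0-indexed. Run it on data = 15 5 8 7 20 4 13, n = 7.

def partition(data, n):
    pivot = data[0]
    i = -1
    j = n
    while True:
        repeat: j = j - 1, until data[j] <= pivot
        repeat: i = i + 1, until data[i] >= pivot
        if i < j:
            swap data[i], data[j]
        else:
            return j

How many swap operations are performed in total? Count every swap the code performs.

2

pivot=15
j stops at 6 (13), i stops at 0 (15); swap ⇒ 13 5 8 7 20 4 15
j stops at 5 (4), i stops at 4 (20); swap ⇒ 13 5 8 7 4 20 15
j stops at 4, i stops at 5; i≥j ⇒ return 4. data=13 5 8 7 4 20 15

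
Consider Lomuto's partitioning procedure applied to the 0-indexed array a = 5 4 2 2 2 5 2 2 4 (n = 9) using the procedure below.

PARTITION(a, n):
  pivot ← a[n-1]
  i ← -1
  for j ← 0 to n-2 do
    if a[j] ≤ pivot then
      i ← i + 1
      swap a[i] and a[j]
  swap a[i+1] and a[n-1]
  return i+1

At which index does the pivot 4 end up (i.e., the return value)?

pivot = a[8] = 4; i = -1
j=0: a[0]=5 > 4 → no swap
j=1: a[1]=4 ≤ 4 → i=0, swap a[0],a[1] → 4 5 2 2 2 5 2 2 4
j=2: a[2]=2 ≤ 4 → i=1, swap a[1],a[2] → 4 2 5 2 2 5 2 2 4
j=3: a[3]=2 ≤ 4 → i=2, swap a[2],a[3] → 4 2 2 5 2 5 2 2 4
j=4: a[4]=2 ≤ 4 → i=3, swap a[3],a[4] → 4 2 2 2 5 5 2 2 4
j=5: a[5]=5 > 4 → no swap
j=6: a[6]=2 ≤ 4 → i=4, swap a[4],a[6] → 4 2 2 2 2 5 5 2 4
j=7: a[7]=2 ≤ 4 → i=5, swap a[5],a[7] → 4 2 2 2 2 2 5 5 4
final swap a[6],a[8] → 4 2 2 2 2 2 4 5 5; return 6

6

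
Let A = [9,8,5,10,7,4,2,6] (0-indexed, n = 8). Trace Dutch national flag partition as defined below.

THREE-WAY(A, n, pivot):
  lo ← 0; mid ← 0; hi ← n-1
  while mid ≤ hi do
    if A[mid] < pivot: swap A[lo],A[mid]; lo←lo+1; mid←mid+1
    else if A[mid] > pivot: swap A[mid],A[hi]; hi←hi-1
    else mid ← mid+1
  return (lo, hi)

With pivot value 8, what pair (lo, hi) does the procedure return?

pivot = 8; lo=0, mid=0, hi=7
A[mid]=9>8: swap A[0],A[7]; hi=6 → [6,8,5,10,7,4,2,9]
A[mid]=6<8: swap A[0],A[0]; lo=1,mid=1 → [6,8,5,10,7,4,2,9]
A[mid]=8=8: mid=2
A[mid]=5<8: swap A[1],A[2]; lo=2,mid=3 → [6,5,8,10,7,4,2,9]
A[mid]=10>8: swap A[3],A[6]; hi=5 → [6,5,8,2,7,4,10,9]
A[mid]=2<8: swap A[2],A[3]; lo=3,mid=4 → [6,5,2,8,7,4,10,9]
A[mid]=7<8: swap A[3],A[4]; lo=4,mid=5 → [6,5,2,7,8,4,10,9]
A[mid]=4<8: swap A[4],A[5]; lo=5,mid=6 → [6,5,2,7,4,8,10,9]
end: lo=5, hi=5; A = [6,5,2,7,4,8,10,9]

(5, 5)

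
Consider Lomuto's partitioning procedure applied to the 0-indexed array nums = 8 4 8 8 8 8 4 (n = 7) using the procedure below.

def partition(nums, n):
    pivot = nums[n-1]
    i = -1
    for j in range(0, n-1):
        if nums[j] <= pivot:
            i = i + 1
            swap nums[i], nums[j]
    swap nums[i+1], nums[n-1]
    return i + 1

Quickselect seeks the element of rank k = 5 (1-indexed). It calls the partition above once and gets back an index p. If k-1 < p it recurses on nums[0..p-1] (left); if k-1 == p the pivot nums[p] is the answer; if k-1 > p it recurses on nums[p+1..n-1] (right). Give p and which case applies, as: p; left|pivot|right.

1; right

pivot = nums[6] = 4; i = -1
j=0: nums[0]=8 > 4 → no swap
j=1: nums[1]=4 ≤ 4 → i=0, swap nums[0],nums[1] → 4 8 8 8 8 8 4
j=2: nums[2]=8 > 4 → no swap
j=3: nums[3]=8 > 4 → no swap
j=4: nums[4]=8 > 4 → no swap
j=5: nums[5]=8 > 4 → no swap
final swap nums[1],nums[6] → 4 4 8 8 8 8 8; return 1
p = 1; k-1 = 4 > 1 ⇒ right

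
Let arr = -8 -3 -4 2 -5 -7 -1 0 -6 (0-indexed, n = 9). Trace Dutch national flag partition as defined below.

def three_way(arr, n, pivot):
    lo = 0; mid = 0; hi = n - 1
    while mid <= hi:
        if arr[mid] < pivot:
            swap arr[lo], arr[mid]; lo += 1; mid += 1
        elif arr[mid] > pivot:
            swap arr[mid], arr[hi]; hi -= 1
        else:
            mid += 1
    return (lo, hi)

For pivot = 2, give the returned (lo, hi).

(8, 8)

pivot = 2; lo=0, mid=0, hi=8
arr[mid]=-8<2: swap arr[0],arr[0]; lo=1,mid=1 → -8 -3 -4 2 -5 -7 -1 0 -6
arr[mid]=-3<2: swap arr[1],arr[1]; lo=2,mid=2 → -8 -3 -4 2 -5 -7 -1 0 -6
arr[mid]=-4<2: swap arr[2],arr[2]; lo=3,mid=3 → -8 -3 -4 2 -5 -7 -1 0 -6
arr[mid]=2=2: mid=4
arr[mid]=-5<2: swap arr[3],arr[4]; lo=4,mid=5 → -8 -3 -4 -5 2 -7 -1 0 -6
arr[mid]=-7<2: swap arr[4],arr[5]; lo=5,mid=6 → -8 -3 -4 -5 -7 2 -1 0 -6
arr[mid]=-1<2: swap arr[5],arr[6]; lo=6,mid=7 → -8 -3 -4 -5 -7 -1 2 0 -6
arr[mid]=0<2: swap arr[6],arr[7]; lo=7,mid=8 → -8 -3 -4 -5 -7 -1 0 2 -6
arr[mid]=-6<2: swap arr[7],arr[8]; lo=8,mid=9 → -8 -3 -4 -5 -7 -1 0 -6 2
end: lo=8, hi=8; arr = -8 -3 -4 -5 -7 -1 0 -6 2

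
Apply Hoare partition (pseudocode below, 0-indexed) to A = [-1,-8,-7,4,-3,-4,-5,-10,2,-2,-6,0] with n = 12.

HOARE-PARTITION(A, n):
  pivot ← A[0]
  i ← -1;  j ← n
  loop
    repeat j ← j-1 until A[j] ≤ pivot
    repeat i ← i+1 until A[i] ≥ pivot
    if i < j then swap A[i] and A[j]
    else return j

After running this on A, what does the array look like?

[-6,-8,-7,-2,-3,-4,-5,-10,2,4,-1,0]

pivot=-1
j stops at 10 (-6), i stops at 0 (-1); swap ⇒ [-6,-8,-7,4,-3,-4,-5,-10,2,-2,-1,0]
j stops at 9 (-2), i stops at 3 (4); swap ⇒ [-6,-8,-7,-2,-3,-4,-5,-10,2,4,-1,0]
j stops at 7, i stops at 8; i≥j ⇒ return 7. A=[-6,-8,-7,-2,-3,-4,-5,-10,2,4,-1,0]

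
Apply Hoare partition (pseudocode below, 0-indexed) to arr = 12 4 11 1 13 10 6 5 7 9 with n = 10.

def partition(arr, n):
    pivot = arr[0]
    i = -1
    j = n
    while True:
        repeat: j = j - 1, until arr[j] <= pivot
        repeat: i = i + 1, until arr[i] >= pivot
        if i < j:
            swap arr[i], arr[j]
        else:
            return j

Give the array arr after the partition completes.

9 4 11 1 7 10 6 5 13 12

pivot = arr[0] = 12; i = -1, j = 10
j→9 (arr[9]=9≤12), i→0 (arr[0]=12≥12); i<j, swap → 9 4 11 1 13 10 6 5 7 12
j→8 (arr[8]=7≤12), i→4 (arr[4]=13≥12); i<j, swap → 9 4 11 1 7 10 6 5 13 12
j→7, i→8; i≥j, return j=7. arr = 9 4 11 1 7 10 6 5 13 12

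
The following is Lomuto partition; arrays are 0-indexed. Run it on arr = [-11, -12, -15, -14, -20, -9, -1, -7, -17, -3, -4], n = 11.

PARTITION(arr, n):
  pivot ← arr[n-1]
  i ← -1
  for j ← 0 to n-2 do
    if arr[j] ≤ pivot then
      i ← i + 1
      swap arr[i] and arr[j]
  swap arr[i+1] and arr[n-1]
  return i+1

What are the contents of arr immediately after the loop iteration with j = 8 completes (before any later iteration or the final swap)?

pivot=-4, i=-1
j=0: -11≤-4, i=0, swap(0,0) ⇒ [-11, -12, -15, -14, -20, -9, -1, -7, -17, -3, -4]
j=1: -12≤-4, i=1, swap(1,1) ⇒ [-11, -12, -15, -14, -20, -9, -1, -7, -17, -3, -4]
j=2: -15≤-4, i=2, swap(2,2) ⇒ [-11, -12, -15, -14, -20, -9, -1, -7, -17, -3, -4]
j=3: -14≤-4, i=3, swap(3,3) ⇒ [-11, -12, -15, -14, -20, -9, -1, -7, -17, -3, -4]
j=4: -20≤-4, i=4, swap(4,4) ⇒ [-11, -12, -15, -14, -20, -9, -1, -7, -17, -3, -4]
j=5: -9≤-4, i=5, swap(5,5) ⇒ [-11, -12, -15, -14, -20, -9, -1, -7, -17, -3, -4]
j=6: -1>-4, skip
j=7: -7≤-4, i=6, swap(6,7) ⇒ [-11, -12, -15, -14, -20, -9, -7, -1, -17, -3, -4]
j=8: -17≤-4, i=7, swap(7,8) ⇒ [-11, -12, -15, -14, -20, -9, -7, -17, -1, -3, -4]
(after j=8) arr = [-11, -12, -15, -14, -20, -9, -7, -17, -1, -3, -4]

[-11, -12, -15, -14, -20, -9, -7, -17, -1, -3, -4]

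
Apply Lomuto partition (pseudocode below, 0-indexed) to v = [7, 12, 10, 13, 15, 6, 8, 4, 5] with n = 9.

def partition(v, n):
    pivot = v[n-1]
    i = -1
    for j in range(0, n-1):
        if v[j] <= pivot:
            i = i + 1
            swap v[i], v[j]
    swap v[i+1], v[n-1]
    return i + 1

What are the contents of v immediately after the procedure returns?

[4, 5, 10, 13, 15, 6, 8, 7, 12]

pivot = v[8] = 5; i = -1
j=0: v[0]=7 > 5 → no swap
j=1: v[1]=12 > 5 → no swap
j=2: v[2]=10 > 5 → no swap
j=3: v[3]=13 > 5 → no swap
j=4: v[4]=15 > 5 → no swap
j=5: v[5]=6 > 5 → no swap
j=6: v[6]=8 > 5 → no swap
j=7: v[7]=4 ≤ 5 → i=0, swap v[0],v[7] → [4, 12, 10, 13, 15, 6, 8, 7, 5]
final swap v[1],v[8] → [4, 5, 10, 13, 15, 6, 8, 7, 12]; return 1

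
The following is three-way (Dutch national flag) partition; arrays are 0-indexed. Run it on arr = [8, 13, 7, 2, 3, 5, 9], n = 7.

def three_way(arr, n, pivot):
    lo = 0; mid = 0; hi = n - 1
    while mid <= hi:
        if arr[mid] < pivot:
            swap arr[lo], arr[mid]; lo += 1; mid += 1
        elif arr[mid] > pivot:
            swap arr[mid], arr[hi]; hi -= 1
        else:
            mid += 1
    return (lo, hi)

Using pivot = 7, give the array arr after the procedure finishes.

[5, 3, 2, 7, 13, 9, 8]

pivot = 7; lo=0, mid=0, hi=6
arr[mid]=8>7: swap arr[0],arr[6]; hi=5 → [9, 13, 7, 2, 3, 5, 8]
arr[mid]=9>7: swap arr[0],arr[5]; hi=4 → [5, 13, 7, 2, 3, 9, 8]
arr[mid]=5<7: swap arr[0],arr[0]; lo=1,mid=1 → [5, 13, 7, 2, 3, 9, 8]
arr[mid]=13>7: swap arr[1],arr[4]; hi=3 → [5, 3, 7, 2, 13, 9, 8]
arr[mid]=3<7: swap arr[1],arr[1]; lo=2,mid=2 → [5, 3, 7, 2, 13, 9, 8]
arr[mid]=7=7: mid=3
arr[mid]=2<7: swap arr[2],arr[3]; lo=3,mid=4 → [5, 3, 2, 7, 13, 9, 8]
end: lo=3, hi=3; arr = [5, 3, 2, 7, 13, 9, 8]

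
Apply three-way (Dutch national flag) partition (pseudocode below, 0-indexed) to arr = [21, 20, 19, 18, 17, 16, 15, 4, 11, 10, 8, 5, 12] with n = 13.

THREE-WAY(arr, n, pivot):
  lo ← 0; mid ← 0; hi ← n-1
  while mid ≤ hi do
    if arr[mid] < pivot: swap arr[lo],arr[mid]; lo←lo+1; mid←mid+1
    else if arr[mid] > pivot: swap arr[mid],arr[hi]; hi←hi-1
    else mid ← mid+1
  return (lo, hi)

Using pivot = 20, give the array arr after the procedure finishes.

lo=0 mid=0 hi=12
21>20: swap(0,12), hi=11 ⇒ [12, 20, 19, 18, 17, 16, 15, 4, 11, 10, 8, 5, 21]
12<20: swap(0,0), lo=1 mid=1 ⇒ [12, 20, 19, 18, 17, 16, 15, 4, 11, 10, 8, 5, 21]
20=20: mid=2
19<20: swap(1,2), lo=2 mid=3 ⇒ [12, 19, 20, 18, 17, 16, 15, 4, 11, 10, 8, 5, 21]
18<20: swap(2,3), lo=3 mid=4 ⇒ [12, 19, 18, 20, 17, 16, 15, 4, 11, 10, 8, 5, 21]
17<20: swap(3,4), lo=4 mid=5 ⇒ [12, 19, 18, 17, 20, 16, 15, 4, 11, 10, 8, 5, 21]
16<20: swap(4,5), lo=5 mid=6 ⇒ [12, 19, 18, 17, 16, 20, 15, 4, 11, 10, 8, 5, 21]
15<20: swap(5,6), lo=6 mid=7 ⇒ [12, 19, 18, 17, 16, 15, 20, 4, 11, 10, 8, 5, 21]
4<20: swap(6,7), lo=7 mid=8 ⇒ [12, 19, 18, 17, 16, 15, 4, 20, 11, 10, 8, 5, 21]
11<20: swap(7,8), lo=8 mid=9 ⇒ [12, 19, 18, 17, 16, 15, 4, 11, 20, 10, 8, 5, 21]
10<20: swap(8,9), lo=9 mid=10 ⇒ [12, 19, 18, 17, 16, 15, 4, 11, 10, 20, 8, 5, 21]
8<20: swap(9,10), lo=10 mid=11 ⇒ [12, 19, 18, 17, 16, 15, 4, 11, 10, 8, 20, 5, 21]
5<20: swap(10,11), lo=11 mid=12 ⇒ [12, 19, 18, 17, 16, 15, 4, 11, 10, 8, 5, 20, 21]
done. lo=11 hi=11; arr=[12, 19, 18, 17, 16, 15, 4, 11, 10, 8, 5, 20, 21]

[12, 19, 18, 17, 16, 15, 4, 11, 10, 8, 5, 20, 21]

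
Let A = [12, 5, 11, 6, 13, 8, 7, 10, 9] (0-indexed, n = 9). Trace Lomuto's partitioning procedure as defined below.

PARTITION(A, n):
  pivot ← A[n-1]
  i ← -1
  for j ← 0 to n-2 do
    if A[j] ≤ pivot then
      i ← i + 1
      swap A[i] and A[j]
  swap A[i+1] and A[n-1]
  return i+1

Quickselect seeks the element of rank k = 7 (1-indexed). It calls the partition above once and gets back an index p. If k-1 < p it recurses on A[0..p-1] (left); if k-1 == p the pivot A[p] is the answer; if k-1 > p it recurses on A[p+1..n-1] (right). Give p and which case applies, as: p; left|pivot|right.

pivot=9, i=-1
j=0: 12>9, skip
j=1: 5≤9, i=0, swap(0,1) ⇒ [5, 12, 11, 6, 13, 8, 7, 10, 9]
j=2: 11>9, skip
j=3: 6≤9, i=1, swap(1,3) ⇒ [5, 6, 11, 12, 13, 8, 7, 10, 9]
j=4: 13>9, skip
j=5: 8≤9, i=2, swap(2,5) ⇒ [5, 6, 8, 12, 13, 11, 7, 10, 9]
j=6: 7≤9, i=3, swap(3,6) ⇒ [5, 6, 8, 7, 13, 11, 12, 10, 9]
j=7: 10>9, skip
swap(4,8) ⇒ [5, 6, 8, 7, 9, 11, 12, 10, 13]; return 4
p = 4; k-1 = 6 > 4 ⇒ right

4; right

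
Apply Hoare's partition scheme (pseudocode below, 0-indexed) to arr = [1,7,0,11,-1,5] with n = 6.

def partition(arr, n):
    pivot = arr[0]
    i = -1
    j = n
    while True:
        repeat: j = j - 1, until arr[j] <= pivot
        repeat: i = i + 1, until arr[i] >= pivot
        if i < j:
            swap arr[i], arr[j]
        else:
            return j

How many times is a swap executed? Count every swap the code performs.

pivot = arr[0] = 1; i = -1, j = 6
j→4 (arr[4]=-1≤1), i→0 (arr[0]=1≥1); i<j, swap → [-1,7,0,11,1,5]
j→2 (arr[2]=0≤1), i→1 (arr[1]=7≥1); i<j, swap → [-1,0,7,11,1,5]
j→1, i→2; i≥j, return j=1. arr = [-1,0,7,11,1,5]

2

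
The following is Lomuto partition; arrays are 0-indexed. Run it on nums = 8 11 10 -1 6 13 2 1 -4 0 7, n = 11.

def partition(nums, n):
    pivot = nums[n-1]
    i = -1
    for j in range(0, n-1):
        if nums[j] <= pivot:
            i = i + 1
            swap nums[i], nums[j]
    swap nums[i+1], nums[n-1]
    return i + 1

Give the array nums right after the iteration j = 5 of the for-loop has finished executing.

pivot = nums[10] = 7; i = -1
j=0: nums[0]=8 > 7 → no swap
j=1: nums[1]=11 > 7 → no swap
j=2: nums[2]=10 > 7 → no swap
j=3: nums[3]=-1 ≤ 7 → i=0, swap nums[0],nums[3] → -1 11 10 8 6 13 2 1 -4 0 7
j=4: nums[4]=6 ≤ 7 → i=1, swap nums[1],nums[4] → -1 6 10 8 11 13 2 1 -4 0 7
j=5: nums[5]=13 > 7 → no swap
(after j=5) nums = -1 6 10 8 11 13 2 1 -4 0 7

-1 6 10 8 11 13 2 1 -4 0 7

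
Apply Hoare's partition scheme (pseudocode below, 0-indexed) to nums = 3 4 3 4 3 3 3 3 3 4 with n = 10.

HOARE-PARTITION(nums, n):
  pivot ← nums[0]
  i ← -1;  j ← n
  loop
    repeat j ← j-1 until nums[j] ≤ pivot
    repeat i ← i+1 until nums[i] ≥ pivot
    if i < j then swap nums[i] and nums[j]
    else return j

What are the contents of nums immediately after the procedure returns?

3 3 3 3 3 4 3 4 3 4

pivot = nums[0] = 3; i = -1, j = 10
j→8 (nums[8]=3≤3), i→0 (nums[0]=3≥3); i<j, swap → 3 4 3 4 3 3 3 3 3 4
j→7 (nums[7]=3≤3), i→1 (nums[1]=4≥3); i<j, swap → 3 3 3 4 3 3 3 4 3 4
j→6 (nums[6]=3≤3), i→2 (nums[2]=3≥3); i<j, swap → 3 3 3 4 3 3 3 4 3 4
j→5 (nums[5]=3≤3), i→3 (nums[3]=4≥3); i<j, swap → 3 3 3 3 3 4 3 4 3 4
j→4, i→4; i≥j, return j=4. nums = 3 3 3 3 3 4 3 4 3 4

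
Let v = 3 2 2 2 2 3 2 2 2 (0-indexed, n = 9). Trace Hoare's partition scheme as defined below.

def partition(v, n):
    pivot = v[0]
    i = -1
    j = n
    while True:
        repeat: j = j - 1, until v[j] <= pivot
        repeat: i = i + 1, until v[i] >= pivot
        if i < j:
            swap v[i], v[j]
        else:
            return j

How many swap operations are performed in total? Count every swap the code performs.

2

pivot = v[0] = 3; i = -1, j = 9
j→8 (v[8]=2≤3), i→0 (v[0]=3≥3); i<j, swap → 2 2 2 2 2 3 2 2 3
j→7 (v[7]=2≤3), i→5 (v[5]=3≥3); i<j, swap → 2 2 2 2 2 2 2 3 3
j→6, i→7; i≥j, return j=6. v = 2 2 2 2 2 2 2 3 3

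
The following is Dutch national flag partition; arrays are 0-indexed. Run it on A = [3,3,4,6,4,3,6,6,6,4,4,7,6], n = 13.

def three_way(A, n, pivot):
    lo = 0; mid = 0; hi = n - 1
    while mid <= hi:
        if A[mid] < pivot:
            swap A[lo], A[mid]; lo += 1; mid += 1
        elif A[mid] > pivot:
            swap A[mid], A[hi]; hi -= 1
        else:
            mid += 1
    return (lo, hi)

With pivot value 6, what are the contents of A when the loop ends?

[3,3,4,4,3,4,4,6,6,6,6,6,7]

lo=0 mid=0 hi=12
3<6: swap(0,0), lo=1 mid=1 ⇒ [3,3,4,6,4,3,6,6,6,4,4,7,6]
3<6: swap(1,1), lo=2 mid=2 ⇒ [3,3,4,6,4,3,6,6,6,4,4,7,6]
4<6: swap(2,2), lo=3 mid=3 ⇒ [3,3,4,6,4,3,6,6,6,4,4,7,6]
6=6: mid=4
4<6: swap(3,4), lo=4 mid=5 ⇒ [3,3,4,4,6,3,6,6,6,4,4,7,6]
3<6: swap(4,5), lo=5 mid=6 ⇒ [3,3,4,4,3,6,6,6,6,4,4,7,6]
6=6: mid=7
6=6: mid=8
6=6: mid=9
4<6: swap(5,9), lo=6 mid=10 ⇒ [3,3,4,4,3,4,6,6,6,6,4,7,6]
4<6: swap(6,10), lo=7 mid=11 ⇒ [3,3,4,4,3,4,4,6,6,6,6,7,6]
7>6: swap(11,12), hi=11 ⇒ [3,3,4,4,3,4,4,6,6,6,6,6,7]
6=6: mid=12
done. lo=7 hi=11; A=[3,3,4,4,3,4,4,6,6,6,6,6,7]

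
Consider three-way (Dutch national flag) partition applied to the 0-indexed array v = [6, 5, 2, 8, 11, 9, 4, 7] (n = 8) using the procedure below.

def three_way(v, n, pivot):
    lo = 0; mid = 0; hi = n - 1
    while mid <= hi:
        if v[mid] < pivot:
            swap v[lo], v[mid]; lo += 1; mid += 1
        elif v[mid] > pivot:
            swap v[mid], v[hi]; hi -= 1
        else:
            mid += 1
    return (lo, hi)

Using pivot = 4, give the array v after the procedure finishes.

[2, 4, 8, 11, 9, 5, 7, 6]

lo=0 mid=0 hi=7
6>4: swap(0,7), hi=6 ⇒ [7, 5, 2, 8, 11, 9, 4, 6]
7>4: swap(0,6), hi=5 ⇒ [4, 5, 2, 8, 11, 9, 7, 6]
4=4: mid=1
5>4: swap(1,5), hi=4 ⇒ [4, 9, 2, 8, 11, 5, 7, 6]
9>4: swap(1,4), hi=3 ⇒ [4, 11, 2, 8, 9, 5, 7, 6]
11>4: swap(1,3), hi=2 ⇒ [4, 8, 2, 11, 9, 5, 7, 6]
8>4: swap(1,2), hi=1 ⇒ [4, 2, 8, 11, 9, 5, 7, 6]
2<4: swap(0,1), lo=1 mid=2 ⇒ [2, 4, 8, 11, 9, 5, 7, 6]
done. lo=1 hi=1; v=[2, 4, 8, 11, 9, 5, 7, 6]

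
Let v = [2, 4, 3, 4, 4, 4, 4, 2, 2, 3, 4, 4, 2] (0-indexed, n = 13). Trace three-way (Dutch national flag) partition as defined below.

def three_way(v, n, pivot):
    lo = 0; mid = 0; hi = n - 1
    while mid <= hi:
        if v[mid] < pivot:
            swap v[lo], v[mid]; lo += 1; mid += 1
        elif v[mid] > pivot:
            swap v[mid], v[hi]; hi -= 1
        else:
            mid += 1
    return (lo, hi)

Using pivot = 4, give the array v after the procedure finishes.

[2, 3, 2, 2, 3, 2, 4, 4, 4, 4, 4, 4, 4]

pivot = 4; lo=0, mid=0, hi=12
v[mid]=2<4: swap v[0],v[0]; lo=1,mid=1 → [2, 4, 3, 4, 4, 4, 4, 2, 2, 3, 4, 4, 2]
v[mid]=4=4: mid=2
v[mid]=3<4: swap v[1],v[2]; lo=2,mid=3 → [2, 3, 4, 4, 4, 4, 4, 2, 2, 3, 4, 4, 2]
v[mid]=4=4: mid=4
v[mid]=4=4: mid=5
v[mid]=4=4: mid=6
v[mid]=4=4: mid=7
v[mid]=2<4: swap v[2],v[7]; lo=3,mid=8 → [2, 3, 2, 4, 4, 4, 4, 4, 2, 3, 4, 4, 2]
v[mid]=2<4: swap v[3],v[8]; lo=4,mid=9 → [2, 3, 2, 2, 4, 4, 4, 4, 4, 3, 4, 4, 2]
v[mid]=3<4: swap v[4],v[9]; lo=5,mid=10 → [2, 3, 2, 2, 3, 4, 4, 4, 4, 4, 4, 4, 2]
v[mid]=4=4: mid=11
v[mid]=4=4: mid=12
v[mid]=2<4: swap v[5],v[12]; lo=6,mid=13 → [2, 3, 2, 2, 3, 2, 4, 4, 4, 4, 4, 4, 4]
end: lo=6, hi=12; v = [2, 3, 2, 2, 3, 2, 4, 4, 4, 4, 4, 4, 4]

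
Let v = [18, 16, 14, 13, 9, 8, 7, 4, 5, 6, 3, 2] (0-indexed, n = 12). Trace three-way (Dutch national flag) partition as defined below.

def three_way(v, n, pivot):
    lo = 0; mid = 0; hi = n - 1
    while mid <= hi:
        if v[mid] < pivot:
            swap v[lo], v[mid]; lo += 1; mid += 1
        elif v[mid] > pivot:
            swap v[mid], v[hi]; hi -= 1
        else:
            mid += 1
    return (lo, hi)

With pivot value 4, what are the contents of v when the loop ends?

pivot = 4; lo=0, mid=0, hi=11
v[mid]=18>4: swap v[0],v[11]; hi=10 → [2, 16, 14, 13, 9, 8, 7, 4, 5, 6, 3, 18]
v[mid]=2<4: swap v[0],v[0]; lo=1,mid=1 → [2, 16, 14, 13, 9, 8, 7, 4, 5, 6, 3, 18]
v[mid]=16>4: swap v[1],v[10]; hi=9 → [2, 3, 14, 13, 9, 8, 7, 4, 5, 6, 16, 18]
v[mid]=3<4: swap v[1],v[1]; lo=2,mid=2 → [2, 3, 14, 13, 9, 8, 7, 4, 5, 6, 16, 18]
v[mid]=14>4: swap v[2],v[9]; hi=8 → [2, 3, 6, 13, 9, 8, 7, 4, 5, 14, 16, 18]
v[mid]=6>4: swap v[2],v[8]; hi=7 → [2, 3, 5, 13, 9, 8, 7, 4, 6, 14, 16, 18]
v[mid]=5>4: swap v[2],v[7]; hi=6 → [2, 3, 4, 13, 9, 8, 7, 5, 6, 14, 16, 18]
v[mid]=4=4: mid=3
v[mid]=13>4: swap v[3],v[6]; hi=5 → [2, 3, 4, 7, 9, 8, 13, 5, 6, 14, 16, 18]
v[mid]=7>4: swap v[3],v[5]; hi=4 → [2, 3, 4, 8, 9, 7, 13, 5, 6, 14, 16, 18]
v[mid]=8>4: swap v[3],v[4]; hi=3 → [2, 3, 4, 9, 8, 7, 13, 5, 6, 14, 16, 18]
v[mid]=9>4: swap v[3],v[3]; hi=2 → [2, 3, 4, 9, 8, 7, 13, 5, 6, 14, 16, 18]
end: lo=2, hi=2; v = [2, 3, 4, 9, 8, 7, 13, 5, 6, 14, 16, 18]

[2, 3, 4, 9, 8, 7, 13, 5, 6, 14, 16, 18]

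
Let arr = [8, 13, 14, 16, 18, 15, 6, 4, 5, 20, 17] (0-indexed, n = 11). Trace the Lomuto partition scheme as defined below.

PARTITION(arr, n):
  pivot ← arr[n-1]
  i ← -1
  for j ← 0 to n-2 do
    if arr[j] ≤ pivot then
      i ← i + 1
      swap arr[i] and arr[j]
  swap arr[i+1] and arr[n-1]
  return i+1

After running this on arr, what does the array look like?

[8, 13, 14, 16, 15, 6, 4, 5, 17, 20, 18]

pivot=17, i=-1
j=0: 8≤17, i=0, swap(0,0) ⇒ [8, 13, 14, 16, 18, 15, 6, 4, 5, 20, 17]
j=1: 13≤17, i=1, swap(1,1) ⇒ [8, 13, 14, 16, 18, 15, 6, 4, 5, 20, 17]
j=2: 14≤17, i=2, swap(2,2) ⇒ [8, 13, 14, 16, 18, 15, 6, 4, 5, 20, 17]
j=3: 16≤17, i=3, swap(3,3) ⇒ [8, 13, 14, 16, 18, 15, 6, 4, 5, 20, 17]
j=4: 18>17, skip
j=5: 15≤17, i=4, swap(4,5) ⇒ [8, 13, 14, 16, 15, 18, 6, 4, 5, 20, 17]
j=6: 6≤17, i=5, swap(5,6) ⇒ [8, 13, 14, 16, 15, 6, 18, 4, 5, 20, 17]
j=7: 4≤17, i=6, swap(6,7) ⇒ [8, 13, 14, 16, 15, 6, 4, 18, 5, 20, 17]
j=8: 5≤17, i=7, swap(7,8) ⇒ [8, 13, 14, 16, 15, 6, 4, 5, 18, 20, 17]
j=9: 20>17, skip
swap(8,10) ⇒ [8, 13, 14, 16, 15, 6, 4, 5, 17, 20, 18]; return 8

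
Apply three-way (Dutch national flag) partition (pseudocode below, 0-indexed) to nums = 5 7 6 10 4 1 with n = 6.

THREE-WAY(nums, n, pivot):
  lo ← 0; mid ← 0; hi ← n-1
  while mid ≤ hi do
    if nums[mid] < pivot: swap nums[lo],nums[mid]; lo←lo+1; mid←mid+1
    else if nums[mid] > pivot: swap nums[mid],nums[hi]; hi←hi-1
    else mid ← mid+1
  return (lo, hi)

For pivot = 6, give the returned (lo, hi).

lo=0 mid=0 hi=5
5<6: swap(0,0), lo=1 mid=1 ⇒ 5 7 6 10 4 1
7>6: swap(1,5), hi=4 ⇒ 5 1 6 10 4 7
1<6: swap(1,1), lo=2 mid=2 ⇒ 5 1 6 10 4 7
6=6: mid=3
10>6: swap(3,4), hi=3 ⇒ 5 1 6 4 10 7
4<6: swap(2,3), lo=3 mid=4 ⇒ 5 1 4 6 10 7
done. lo=3 hi=3; nums=5 1 4 6 10 7

(3, 3)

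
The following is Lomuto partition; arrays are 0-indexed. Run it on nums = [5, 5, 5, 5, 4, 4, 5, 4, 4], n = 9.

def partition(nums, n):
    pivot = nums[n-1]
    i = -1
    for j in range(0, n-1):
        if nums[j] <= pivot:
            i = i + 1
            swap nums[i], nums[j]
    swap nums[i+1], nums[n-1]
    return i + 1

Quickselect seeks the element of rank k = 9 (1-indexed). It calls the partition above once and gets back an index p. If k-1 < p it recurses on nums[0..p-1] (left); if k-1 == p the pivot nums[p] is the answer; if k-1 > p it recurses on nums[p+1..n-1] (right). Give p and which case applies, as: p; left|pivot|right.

pivot = nums[8] = 4; i = -1
j=0: nums[0]=5 > 4 → no swap
j=1: nums[1]=5 > 4 → no swap
j=2: nums[2]=5 > 4 → no swap
j=3: nums[3]=5 > 4 → no swap
j=4: nums[4]=4 ≤ 4 → i=0, swap nums[0],nums[4] → [4, 5, 5, 5, 5, 4, 5, 4, 4]
j=5: nums[5]=4 ≤ 4 → i=1, swap nums[1],nums[5] → [4, 4, 5, 5, 5, 5, 5, 4, 4]
j=6: nums[6]=5 > 4 → no swap
j=7: nums[7]=4 ≤ 4 → i=2, swap nums[2],nums[7] → [4, 4, 4, 5, 5, 5, 5, 5, 4]
final swap nums[3],nums[8] → [4, 4, 4, 4, 5, 5, 5, 5, 5]; return 3
p = 3; k-1 = 8 > 3 ⇒ right

3; right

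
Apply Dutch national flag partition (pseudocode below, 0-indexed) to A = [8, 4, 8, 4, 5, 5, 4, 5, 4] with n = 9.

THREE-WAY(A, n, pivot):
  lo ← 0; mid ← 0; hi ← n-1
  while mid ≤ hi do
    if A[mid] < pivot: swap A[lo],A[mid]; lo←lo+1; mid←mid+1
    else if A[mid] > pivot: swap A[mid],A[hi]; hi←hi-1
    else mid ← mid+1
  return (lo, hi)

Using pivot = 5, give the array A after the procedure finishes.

pivot = 5; lo=0, mid=0, hi=8
A[mid]=8>5: swap A[0],A[8]; hi=7 → [4, 4, 8, 4, 5, 5, 4, 5, 8]
A[mid]=4<5: swap A[0],A[0]; lo=1,mid=1 → [4, 4, 8, 4, 5, 5, 4, 5, 8]
A[mid]=4<5: swap A[1],A[1]; lo=2,mid=2 → [4, 4, 8, 4, 5, 5, 4, 5, 8]
A[mid]=8>5: swap A[2],A[7]; hi=6 → [4, 4, 5, 4, 5, 5, 4, 8, 8]
A[mid]=5=5: mid=3
A[mid]=4<5: swap A[2],A[3]; lo=3,mid=4 → [4, 4, 4, 5, 5, 5, 4, 8, 8]
A[mid]=5=5: mid=5
A[mid]=5=5: mid=6
A[mid]=4<5: swap A[3],A[6]; lo=4,mid=7 → [4, 4, 4, 4, 5, 5, 5, 8, 8]
end: lo=4, hi=6; A = [4, 4, 4, 4, 5, 5, 5, 8, 8]

[4, 4, 4, 4, 5, 5, 5, 8, 8]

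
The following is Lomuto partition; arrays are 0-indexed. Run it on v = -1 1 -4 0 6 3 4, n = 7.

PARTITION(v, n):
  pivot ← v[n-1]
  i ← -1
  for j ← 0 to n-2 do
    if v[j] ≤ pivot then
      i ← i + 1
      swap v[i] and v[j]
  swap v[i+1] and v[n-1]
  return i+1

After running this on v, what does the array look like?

pivot = v[6] = 4; i = -1
j=0: v[0]=-1 ≤ 4 → i=0, swap v[0],v[0] (no change) → -1 1 -4 0 6 3 4
j=1: v[1]=1 ≤ 4 → i=1, swap v[1],v[1] (no change) → -1 1 -4 0 6 3 4
j=2: v[2]=-4 ≤ 4 → i=2, swap v[2],v[2] (no change) → -1 1 -4 0 6 3 4
j=3: v[3]=0 ≤ 4 → i=3, swap v[3],v[3] (no change) → -1 1 -4 0 6 3 4
j=4: v[4]=6 > 4 → no swap
j=5: v[5]=3 ≤ 4 → i=4, swap v[4],v[5] → -1 1 -4 0 3 6 4
final swap v[5],v[6] → -1 1 -4 0 3 4 6; return 5

-1 1 -4 0 3 4 6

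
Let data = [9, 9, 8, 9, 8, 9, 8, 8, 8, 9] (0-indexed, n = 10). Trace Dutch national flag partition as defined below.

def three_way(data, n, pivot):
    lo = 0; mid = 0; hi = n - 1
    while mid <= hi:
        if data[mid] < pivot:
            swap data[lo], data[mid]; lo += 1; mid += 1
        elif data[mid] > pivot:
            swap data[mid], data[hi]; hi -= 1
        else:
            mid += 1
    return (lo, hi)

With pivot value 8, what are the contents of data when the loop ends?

lo=0 mid=0 hi=9
9>8: swap(0,9), hi=8 ⇒ [9, 9, 8, 9, 8, 9, 8, 8, 8, 9]
9>8: swap(0,8), hi=7 ⇒ [8, 9, 8, 9, 8, 9, 8, 8, 9, 9]
8=8: mid=1
9>8: swap(1,7), hi=6 ⇒ [8, 8, 8, 9, 8, 9, 8, 9, 9, 9]
8=8: mid=2
8=8: mid=3
9>8: swap(3,6), hi=5 ⇒ [8, 8, 8, 8, 8, 9, 9, 9, 9, 9]
8=8: mid=4
8=8: mid=5
9>8: swap(5,5), hi=4 ⇒ [8, 8, 8, 8, 8, 9, 9, 9, 9, 9]
done. lo=0 hi=4; data=[8, 8, 8, 8, 8, 9, 9, 9, 9, 9]

[8, 8, 8, 8, 8, 9, 9, 9, 9, 9]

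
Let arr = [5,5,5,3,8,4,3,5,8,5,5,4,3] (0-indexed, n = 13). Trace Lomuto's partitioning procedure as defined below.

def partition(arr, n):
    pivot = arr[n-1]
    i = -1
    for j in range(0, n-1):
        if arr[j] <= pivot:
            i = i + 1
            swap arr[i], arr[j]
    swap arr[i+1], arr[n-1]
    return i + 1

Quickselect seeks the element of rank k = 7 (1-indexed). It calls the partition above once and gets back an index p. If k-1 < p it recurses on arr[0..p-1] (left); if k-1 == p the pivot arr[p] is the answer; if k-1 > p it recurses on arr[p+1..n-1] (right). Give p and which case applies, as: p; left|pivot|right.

pivot=3, i=-1
j=0: 5>3, skip
j=1: 5>3, skip
j=2: 5>3, skip
j=3: 3≤3, i=0, swap(0,3) ⇒ [3,5,5,5,8,4,3,5,8,5,5,4,3]
j=4: 8>3, skip
j=5: 4>3, skip
j=6: 3≤3, i=1, swap(1,6) ⇒ [3,3,5,5,8,4,5,5,8,5,5,4,3]
j=7: 5>3, skip
j=8: 8>3, skip
j=9: 5>3, skip
j=10: 5>3, skip
j=11: 4>3, skip
swap(2,12) ⇒ [3,3,3,5,8,4,5,5,8,5,5,4,5]; return 2
p = 2; k-1 = 6 > 2 ⇒ right

2; right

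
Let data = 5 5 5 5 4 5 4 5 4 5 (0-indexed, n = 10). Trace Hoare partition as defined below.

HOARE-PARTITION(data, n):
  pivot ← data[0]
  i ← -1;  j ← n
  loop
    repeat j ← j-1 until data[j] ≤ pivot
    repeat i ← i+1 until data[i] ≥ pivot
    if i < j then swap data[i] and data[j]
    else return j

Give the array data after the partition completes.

5 4 5 4 4 5 5 5 5 5

pivot=5
j stops at 9 (5), i stops at 0 (5); swap ⇒ 5 5 5 5 4 5 4 5 4 5
j stops at 8 (4), i stops at 1 (5); swap ⇒ 5 4 5 5 4 5 4 5 5 5
j stops at 7 (5), i stops at 2 (5); swap ⇒ 5 4 5 5 4 5 4 5 5 5
j stops at 6 (4), i stops at 3 (5); swap ⇒ 5 4 5 4 4 5 5 5 5 5
j stops at 5, i stops at 5; i≥j ⇒ return 5. data=5 4 5 4 4 5 5 5 5 5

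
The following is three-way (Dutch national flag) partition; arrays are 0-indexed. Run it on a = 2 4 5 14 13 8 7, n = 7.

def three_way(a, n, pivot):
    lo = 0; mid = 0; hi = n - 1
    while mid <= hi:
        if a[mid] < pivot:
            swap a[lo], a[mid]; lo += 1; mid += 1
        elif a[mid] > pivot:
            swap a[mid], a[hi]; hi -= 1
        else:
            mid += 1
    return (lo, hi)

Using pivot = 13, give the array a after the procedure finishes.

lo=0 mid=0 hi=6
2<13: swap(0,0), lo=1 mid=1 ⇒ 2 4 5 14 13 8 7
4<13: swap(1,1), lo=2 mid=2 ⇒ 2 4 5 14 13 8 7
5<13: swap(2,2), lo=3 mid=3 ⇒ 2 4 5 14 13 8 7
14>13: swap(3,6), hi=5 ⇒ 2 4 5 7 13 8 14
7<13: swap(3,3), lo=4 mid=4 ⇒ 2 4 5 7 13 8 14
13=13: mid=5
8<13: swap(4,5), lo=5 mid=6 ⇒ 2 4 5 7 8 13 14
done. lo=5 hi=5; a=2 4 5 7 8 13 14

2 4 5 7 8 13 14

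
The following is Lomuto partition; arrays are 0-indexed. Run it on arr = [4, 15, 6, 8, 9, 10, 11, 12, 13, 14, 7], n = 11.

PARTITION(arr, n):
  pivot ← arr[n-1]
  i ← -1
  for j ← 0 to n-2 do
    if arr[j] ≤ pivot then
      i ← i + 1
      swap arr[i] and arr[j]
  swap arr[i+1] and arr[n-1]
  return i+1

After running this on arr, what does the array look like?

[4, 6, 7, 8, 9, 10, 11, 12, 13, 14, 15]

pivot=7, i=-1
j=0: 4≤7, i=0, swap(0,0) ⇒ [4, 15, 6, 8, 9, 10, 11, 12, 13, 14, 7]
j=1: 15>7, skip
j=2: 6≤7, i=1, swap(1,2) ⇒ [4, 6, 15, 8, 9, 10, 11, 12, 13, 14, 7]
j=3: 8>7, skip
j=4: 9>7, skip
j=5: 10>7, skip
j=6: 11>7, skip
j=7: 12>7, skip
j=8: 13>7, skip
j=9: 14>7, skip
swap(2,10) ⇒ [4, 6, 7, 8, 9, 10, 11, 12, 13, 14, 15]; return 2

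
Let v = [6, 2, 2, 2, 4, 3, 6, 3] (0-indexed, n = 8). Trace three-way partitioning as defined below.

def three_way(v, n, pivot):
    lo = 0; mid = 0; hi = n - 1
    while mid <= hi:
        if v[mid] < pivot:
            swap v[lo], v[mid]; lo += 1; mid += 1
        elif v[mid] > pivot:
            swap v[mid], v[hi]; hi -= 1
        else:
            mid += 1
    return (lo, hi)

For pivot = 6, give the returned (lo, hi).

(6, 7)

lo=0 mid=0 hi=7
6=6: mid=1
2<6: swap(0,1), lo=1 mid=2 ⇒ [2, 6, 2, 2, 4, 3, 6, 3]
2<6: swap(1,2), lo=2 mid=3 ⇒ [2, 2, 6, 2, 4, 3, 6, 3]
2<6: swap(2,3), lo=3 mid=4 ⇒ [2, 2, 2, 6, 4, 3, 6, 3]
4<6: swap(3,4), lo=4 mid=5 ⇒ [2, 2, 2, 4, 6, 3, 6, 3]
3<6: swap(4,5), lo=5 mid=6 ⇒ [2, 2, 2, 4, 3, 6, 6, 3]
6=6: mid=7
3<6: swap(5,7), lo=6 mid=8 ⇒ [2, 2, 2, 4, 3, 3, 6, 6]
done. lo=6 hi=7; v=[2, 2, 2, 4, 3, 3, 6, 6]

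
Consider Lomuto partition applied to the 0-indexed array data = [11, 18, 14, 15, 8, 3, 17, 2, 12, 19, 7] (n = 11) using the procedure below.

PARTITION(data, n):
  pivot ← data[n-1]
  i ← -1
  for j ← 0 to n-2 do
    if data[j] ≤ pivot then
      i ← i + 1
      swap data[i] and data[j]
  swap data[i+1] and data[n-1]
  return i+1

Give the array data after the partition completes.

[3, 2, 7, 15, 8, 11, 17, 18, 12, 19, 14]

pivot=7, i=-1
j=0: 11>7, skip
j=1: 18>7, skip
j=2: 14>7, skip
j=3: 15>7, skip
j=4: 8>7, skip
j=5: 3≤7, i=0, swap(0,5) ⇒ [3, 18, 14, 15, 8, 11, 17, 2, 12, 19, 7]
j=6: 17>7, skip
j=7: 2≤7, i=1, swap(1,7) ⇒ [3, 2, 14, 15, 8, 11, 17, 18, 12, 19, 7]
j=8: 12>7, skip
j=9: 19>7, skip
swap(2,10) ⇒ [3, 2, 7, 15, 8, 11, 17, 18, 12, 19, 14]; return 2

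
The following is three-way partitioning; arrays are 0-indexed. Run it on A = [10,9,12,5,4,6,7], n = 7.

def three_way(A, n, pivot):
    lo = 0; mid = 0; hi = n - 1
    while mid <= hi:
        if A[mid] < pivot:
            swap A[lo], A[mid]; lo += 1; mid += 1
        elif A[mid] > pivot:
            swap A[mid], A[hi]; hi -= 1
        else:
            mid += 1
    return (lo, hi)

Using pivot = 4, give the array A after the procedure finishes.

[4,12,5,9,6,7,10]

pivot = 4; lo=0, mid=0, hi=6
A[mid]=10>4: swap A[0],A[6]; hi=5 → [7,9,12,5,4,6,10]
A[mid]=7>4: swap A[0],A[5]; hi=4 → [6,9,12,5,4,7,10]
A[mid]=6>4: swap A[0],A[4]; hi=3 → [4,9,12,5,6,7,10]
A[mid]=4=4: mid=1
A[mid]=9>4: swap A[1],A[3]; hi=2 → [4,5,12,9,6,7,10]
A[mid]=5>4: swap A[1],A[2]; hi=1 → [4,12,5,9,6,7,10]
A[mid]=12>4: swap A[1],A[1]; hi=0 → [4,12,5,9,6,7,10]
end: lo=0, hi=0; A = [4,12,5,9,6,7,10]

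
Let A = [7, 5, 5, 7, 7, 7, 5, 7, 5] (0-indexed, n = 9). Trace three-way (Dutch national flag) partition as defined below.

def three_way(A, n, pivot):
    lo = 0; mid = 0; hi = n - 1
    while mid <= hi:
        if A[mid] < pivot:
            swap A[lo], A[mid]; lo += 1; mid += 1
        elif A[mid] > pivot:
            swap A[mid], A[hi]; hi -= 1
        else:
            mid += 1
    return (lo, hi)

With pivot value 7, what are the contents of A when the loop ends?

[5, 5, 5, 5, 7, 7, 7, 7, 7]

pivot = 7; lo=0, mid=0, hi=8
A[mid]=7=7: mid=1
A[mid]=5<7: swap A[0],A[1]; lo=1,mid=2 → [5, 7, 5, 7, 7, 7, 5, 7, 5]
A[mid]=5<7: swap A[1],A[2]; lo=2,mid=3 → [5, 5, 7, 7, 7, 7, 5, 7, 5]
A[mid]=7=7: mid=4
A[mid]=7=7: mid=5
A[mid]=7=7: mid=6
A[mid]=5<7: swap A[2],A[6]; lo=3,mid=7 → [5, 5, 5, 7, 7, 7, 7, 7, 5]
A[mid]=7=7: mid=8
A[mid]=5<7: swap A[3],A[8]; lo=4,mid=9 → [5, 5, 5, 5, 7, 7, 7, 7, 7]
end: lo=4, hi=8; A = [5, 5, 5, 5, 7, 7, 7, 7, 7]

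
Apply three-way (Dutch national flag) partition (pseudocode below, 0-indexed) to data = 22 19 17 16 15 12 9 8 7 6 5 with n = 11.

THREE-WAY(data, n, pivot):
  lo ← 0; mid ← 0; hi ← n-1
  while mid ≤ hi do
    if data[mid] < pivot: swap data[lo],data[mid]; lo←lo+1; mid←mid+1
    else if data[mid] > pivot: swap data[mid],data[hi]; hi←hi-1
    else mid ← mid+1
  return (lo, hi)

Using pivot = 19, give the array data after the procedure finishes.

5 17 16 15 12 9 8 7 6 19 22

pivot = 19; lo=0, mid=0, hi=10
data[mid]=22>19: swap data[0],data[10]; hi=9 → 5 19 17 16 15 12 9 8 7 6 22
data[mid]=5<19: swap data[0],data[0]; lo=1,mid=1 → 5 19 17 16 15 12 9 8 7 6 22
data[mid]=19=19: mid=2
data[mid]=17<19: swap data[1],data[2]; lo=2,mid=3 → 5 17 19 16 15 12 9 8 7 6 22
data[mid]=16<19: swap data[2],data[3]; lo=3,mid=4 → 5 17 16 19 15 12 9 8 7 6 22
data[mid]=15<19: swap data[3],data[4]; lo=4,mid=5 → 5 17 16 15 19 12 9 8 7 6 22
data[mid]=12<19: swap data[4],data[5]; lo=5,mid=6 → 5 17 16 15 12 19 9 8 7 6 22
data[mid]=9<19: swap data[5],data[6]; lo=6,mid=7 → 5 17 16 15 12 9 19 8 7 6 22
data[mid]=8<19: swap data[6],data[7]; lo=7,mid=8 → 5 17 16 15 12 9 8 19 7 6 22
data[mid]=7<19: swap data[7],data[8]; lo=8,mid=9 → 5 17 16 15 12 9 8 7 19 6 22
data[mid]=6<19: swap data[8],data[9]; lo=9,mid=10 → 5 17 16 15 12 9 8 7 6 19 22
end: lo=9, hi=9; data = 5 17 16 15 12 9 8 7 6 19 22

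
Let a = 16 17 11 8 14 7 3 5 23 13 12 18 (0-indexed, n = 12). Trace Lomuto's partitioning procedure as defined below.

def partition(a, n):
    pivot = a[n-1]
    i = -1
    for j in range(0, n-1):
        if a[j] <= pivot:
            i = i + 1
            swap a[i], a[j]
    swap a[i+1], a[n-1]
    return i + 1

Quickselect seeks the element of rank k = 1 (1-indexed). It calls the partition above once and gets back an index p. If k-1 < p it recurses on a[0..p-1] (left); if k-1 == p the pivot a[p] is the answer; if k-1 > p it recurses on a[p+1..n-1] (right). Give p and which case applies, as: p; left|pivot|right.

10; left

pivot = a[11] = 18; i = -1
j=0: a[0]=16 ≤ 18 → i=0, swap a[0],a[0] (no change) → 16 17 11 8 14 7 3 5 23 13 12 18
j=1: a[1]=17 ≤ 18 → i=1, swap a[1],a[1] (no change) → 16 17 11 8 14 7 3 5 23 13 12 18
j=2: a[2]=11 ≤ 18 → i=2, swap a[2],a[2] (no change) → 16 17 11 8 14 7 3 5 23 13 12 18
j=3: a[3]=8 ≤ 18 → i=3, swap a[3],a[3] (no change) → 16 17 11 8 14 7 3 5 23 13 12 18
j=4: a[4]=14 ≤ 18 → i=4, swap a[4],a[4] (no change) → 16 17 11 8 14 7 3 5 23 13 12 18
j=5: a[5]=7 ≤ 18 → i=5, swap a[5],a[5] (no change) → 16 17 11 8 14 7 3 5 23 13 12 18
j=6: a[6]=3 ≤ 18 → i=6, swap a[6],a[6] (no change) → 16 17 11 8 14 7 3 5 23 13 12 18
j=7: a[7]=5 ≤ 18 → i=7, swap a[7],a[7] (no change) → 16 17 11 8 14 7 3 5 23 13 12 18
j=8: a[8]=23 > 18 → no swap
j=9: a[9]=13 ≤ 18 → i=8, swap a[8],a[9] → 16 17 11 8 14 7 3 5 13 23 12 18
j=10: a[10]=12 ≤ 18 → i=9, swap a[9],a[10] → 16 17 11 8 14 7 3 5 13 12 23 18
final swap a[10],a[11] → 16 17 11 8 14 7 3 5 13 12 18 23; return 10
p = 10; k-1 = 0 < 10 ⇒ left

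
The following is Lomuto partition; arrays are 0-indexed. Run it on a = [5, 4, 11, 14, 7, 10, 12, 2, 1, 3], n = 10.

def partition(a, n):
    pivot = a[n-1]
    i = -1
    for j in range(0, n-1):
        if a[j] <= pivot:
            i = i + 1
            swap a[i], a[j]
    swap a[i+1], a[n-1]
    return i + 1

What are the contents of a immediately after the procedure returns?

pivot=3, i=-1
j=0: 5>3, skip
j=1: 4>3, skip
j=2: 11>3, skip
j=3: 14>3, skip
j=4: 7>3, skip
j=5: 10>3, skip
j=6: 12>3, skip
j=7: 2≤3, i=0, swap(0,7) ⇒ [2, 4, 11, 14, 7, 10, 12, 5, 1, 3]
j=8: 1≤3, i=1, swap(1,8) ⇒ [2, 1, 11, 14, 7, 10, 12, 5, 4, 3]
swap(2,9) ⇒ [2, 1, 3, 14, 7, 10, 12, 5, 4, 11]; return 2

[2, 1, 3, 14, 7, 10, 12, 5, 4, 11]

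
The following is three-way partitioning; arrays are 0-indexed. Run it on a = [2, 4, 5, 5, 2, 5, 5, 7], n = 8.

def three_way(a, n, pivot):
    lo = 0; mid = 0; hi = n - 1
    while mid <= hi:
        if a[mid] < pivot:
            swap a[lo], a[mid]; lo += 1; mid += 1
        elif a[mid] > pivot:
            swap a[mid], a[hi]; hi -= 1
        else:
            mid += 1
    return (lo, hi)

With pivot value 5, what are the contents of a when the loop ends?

pivot = 5; lo=0, mid=0, hi=7
a[mid]=2<5: swap a[0],a[0]; lo=1,mid=1 → [2, 4, 5, 5, 2, 5, 5, 7]
a[mid]=4<5: swap a[1],a[1]; lo=2,mid=2 → [2, 4, 5, 5, 2, 5, 5, 7]
a[mid]=5=5: mid=3
a[mid]=5=5: mid=4
a[mid]=2<5: swap a[2],a[4]; lo=3,mid=5 → [2, 4, 2, 5, 5, 5, 5, 7]
a[mid]=5=5: mid=6
a[mid]=5=5: mid=7
a[mid]=7>5: swap a[7],a[7]; hi=6 → [2, 4, 2, 5, 5, 5, 5, 7]
end: lo=3, hi=6; a = [2, 4, 2, 5, 5, 5, 5, 7]

[2, 4, 2, 5, 5, 5, 5, 7]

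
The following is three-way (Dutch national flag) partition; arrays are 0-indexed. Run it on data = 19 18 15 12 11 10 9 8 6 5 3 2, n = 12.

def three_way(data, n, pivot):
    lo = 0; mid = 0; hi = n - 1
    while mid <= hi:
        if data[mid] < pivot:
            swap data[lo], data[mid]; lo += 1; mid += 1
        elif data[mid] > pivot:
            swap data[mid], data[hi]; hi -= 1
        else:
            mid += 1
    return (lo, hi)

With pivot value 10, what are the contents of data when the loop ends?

lo=0 mid=0 hi=11
19>10: swap(0,11), hi=10 ⇒ 2 18 15 12 11 10 9 8 6 5 3 19
2<10: swap(0,0), lo=1 mid=1 ⇒ 2 18 15 12 11 10 9 8 6 5 3 19
18>10: swap(1,10), hi=9 ⇒ 2 3 15 12 11 10 9 8 6 5 18 19
3<10: swap(1,1), lo=2 mid=2 ⇒ 2 3 15 12 11 10 9 8 6 5 18 19
15>10: swap(2,9), hi=8 ⇒ 2 3 5 12 11 10 9 8 6 15 18 19
5<10: swap(2,2), lo=3 mid=3 ⇒ 2 3 5 12 11 10 9 8 6 15 18 19
12>10: swap(3,8), hi=7 ⇒ 2 3 5 6 11 10 9 8 12 15 18 19
6<10: swap(3,3), lo=4 mid=4 ⇒ 2 3 5 6 11 10 9 8 12 15 18 19
11>10: swap(4,7), hi=6 ⇒ 2 3 5 6 8 10 9 11 12 15 18 19
8<10: swap(4,4), lo=5 mid=5 ⇒ 2 3 5 6 8 10 9 11 12 15 18 19
10=10: mid=6
9<10: swap(5,6), lo=6 mid=7 ⇒ 2 3 5 6 8 9 10 11 12 15 18 19
done. lo=6 hi=6; data=2 3 5 6 8 9 10 11 12 15 18 19

2 3 5 6 8 9 10 11 12 15 18 19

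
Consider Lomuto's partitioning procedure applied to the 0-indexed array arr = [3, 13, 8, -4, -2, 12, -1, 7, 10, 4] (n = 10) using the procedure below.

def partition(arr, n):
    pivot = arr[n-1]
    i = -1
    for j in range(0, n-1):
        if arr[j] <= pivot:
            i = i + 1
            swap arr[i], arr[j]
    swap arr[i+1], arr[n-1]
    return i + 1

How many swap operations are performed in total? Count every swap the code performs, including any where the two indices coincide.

pivot = arr[9] = 4; i = -1
j=0: arr[0]=3 ≤ 4 → i=0, swap arr[0],arr[0] (no change) → [3, 13, 8, -4, -2, 12, -1, 7, 10, 4]
j=1: arr[1]=13 > 4 → no swap
j=2: arr[2]=8 > 4 → no swap
j=3: arr[3]=-4 ≤ 4 → i=1, swap arr[1],arr[3] → [3, -4, 8, 13, -2, 12, -1, 7, 10, 4]
j=4: arr[4]=-2 ≤ 4 → i=2, swap arr[2],arr[4] → [3, -4, -2, 13, 8, 12, -1, 7, 10, 4]
j=5: arr[5]=12 > 4 → no swap
j=6: arr[6]=-1 ≤ 4 → i=3, swap arr[3],arr[6] → [3, -4, -2, -1, 8, 12, 13, 7, 10, 4]
j=7: arr[7]=7 > 4 → no swap
j=8: arr[8]=10 > 4 → no swap
final swap arr[4],arr[9] → [3, -4, -2, -1, 4, 12, 13, 7, 10, 8]; return 4

5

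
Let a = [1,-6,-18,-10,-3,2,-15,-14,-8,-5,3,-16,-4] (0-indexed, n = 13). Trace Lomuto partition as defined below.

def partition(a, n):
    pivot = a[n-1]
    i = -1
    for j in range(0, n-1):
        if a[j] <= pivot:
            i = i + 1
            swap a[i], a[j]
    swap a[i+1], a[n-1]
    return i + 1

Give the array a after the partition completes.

pivot = a[12] = -4; i = -1
j=0: a[0]=1 > -4 → no swap
j=1: a[1]=-6 ≤ -4 → i=0, swap a[0],a[1] → [-6,1,-18,-10,-3,2,-15,-14,-8,-5,3,-16,-4]
j=2: a[2]=-18 ≤ -4 → i=1, swap a[1],a[2] → [-6,-18,1,-10,-3,2,-15,-14,-8,-5,3,-16,-4]
j=3: a[3]=-10 ≤ -4 → i=2, swap a[2],a[3] → [-6,-18,-10,1,-3,2,-15,-14,-8,-5,3,-16,-4]
j=4: a[4]=-3 > -4 → no swap
j=5: a[5]=2 > -4 → no swap
j=6: a[6]=-15 ≤ -4 → i=3, swap a[3],a[6] → [-6,-18,-10,-15,-3,2,1,-14,-8,-5,3,-16,-4]
j=7: a[7]=-14 ≤ -4 → i=4, swap a[4],a[7] → [-6,-18,-10,-15,-14,2,1,-3,-8,-5,3,-16,-4]
j=8: a[8]=-8 ≤ -4 → i=5, swap a[5],a[8] → [-6,-18,-10,-15,-14,-8,1,-3,2,-5,3,-16,-4]
j=9: a[9]=-5 ≤ -4 → i=6, swap a[6],a[9] → [-6,-18,-10,-15,-14,-8,-5,-3,2,1,3,-16,-4]
j=10: a[10]=3 > -4 → no swap
j=11: a[11]=-16 ≤ -4 → i=7, swap a[7],a[11] → [-6,-18,-10,-15,-14,-8,-5,-16,2,1,3,-3,-4]
final swap a[8],a[12] → [-6,-18,-10,-15,-14,-8,-5,-16,-4,1,3,-3,2]; return 8

[-6,-18,-10,-15,-14,-8,-5,-16,-4,1,3,-3,2]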